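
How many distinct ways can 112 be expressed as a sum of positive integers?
761002156

p(n) counts ways to write n as a sum of positive integers (order ignored).
Euler's pentagonal recurrence: p(k) = p(k-1) + p(k-2) - p(k-5) - p(k-7) + p(k-12) + p(k-15) - ... (offsets j(3j∓1)/2, signs ++--, p(0)=1, p(<0)=0).
DP table for k = 0..111: p(0)=1, p(1)=1, p(2)=2, p(3)=3, p(4)=5, p(5)=7, p(6)=11, p(7)=15, p(8)=22, p(9)=30, p(10)=42, p(11)=56, p(12)=77, p(13)=101, p(14)=135, p(15)=176, p(16)=231, p(17)=297, p(18)=385, p(19)=490, p(20)=627, p(21)=792, p(22)=1002, p(23)=1255, p(24)=1575, p(25)=1958, p(26)=2436, p(27)=3010, p(28)=3718, p(29)=4565, p(30)=5604, p(31)=6842, p(32)=8349, p(33)=10143, p(34)=12310, p(35)=14883, p(36)=17977, p(37)=21637, p(38)=26015, p(39)=31185, p(40)=37338, p(41)=44583, p(42)=53174, p(43)=63261, p(44)=75175, p(45)=89134, p(46)=105558, p(47)=124754, p(48)=147273, p(49)=173525, p(50)=204226, p(51)=239943, p(52)=281589, p(53)=329931, p(54)=386155, p(55)=451276, p(56)=526823, p(57)=614154, p(58)=715220, p(59)=831820, p(60)=966467, p(61)=1121505, p(62)=1300156, p(63)=1505499, p(64)=1741630, p(65)=2012558, p(66)=2323520, p(67)=2679689, p(68)=3087735, p(69)=3554345, p(70)=4087968, p(71)=4697205, p(72)=5392783, p(73)=6185689, p(74)=7089500, p(75)=8118264, p(76)=9289091, p(77)=10619863, p(78)=12132164, p(79)=13848650, p(80)=15796476, p(81)=18004327, p(82)=20506255, p(83)=23338469, p(84)=26543660, p(85)=30167357, p(86)=34262962, p(87)=38887673, p(88)=44108109, p(89)=49995925, p(90)=56634173, p(91)=64112359, p(92)=72533807, p(93)=82010177, p(94)=92669720, p(95)=104651419, p(96)=118114304, p(97)=133230930, p(98)=150198136, p(99)=169229875, p(100)=190569292, p(101)=214481126, p(102)=241265379, p(103)=271248950, p(104)=304801365, p(105)=342325709, p(106)=384276336, p(107)=431149389, p(108)=483502844, p(109)=541946240, p(110)=607163746, p(111)=679903203.
Final step: p(112) = p(111) + p(110) - p(107) - p(105) + p(100) + p(97) - p(90) - p(86) + p(77) + p(72) - p(61) - p(55) + p(42) + p(35) - p(20) - p(12)
= 679903203 + 607163746 - 431149389 - 342325709 + 190569292 + 133230930 - 56634173 - 34262962 + 10619863 + 5392783 - 1121505 - 451276 + 53174 + 14883 - 627 - 77
= 761002156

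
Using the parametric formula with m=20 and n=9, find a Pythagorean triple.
(319, 360, 481)

Euclid's formula: a = m² - n², b = 2mn, c = m² + n²
m = 20, n = 9
a = 20² - 9² = 400 - 81 = 319
b = 2 × 20 × 9 = 360
c = 20² + 9² = 400 + 81 = 481
Verification: 319² + 360² = 101761 + 129600 = 231361 = 481² ✓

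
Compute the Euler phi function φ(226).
112

226 = 2 × 113
φ(n) = n × ∏(1 - 1/p) for each prime p dividing n
φ(226) = 226 × (1 - 1/2) × (1 - 1/113) = 112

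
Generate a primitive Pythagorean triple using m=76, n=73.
(447, 11096, 11105)

Euclid's formula: a = m² - n², b = 2mn, c = m² + n²
m = 76, n = 73
a = 76² - 73² = 5776 - 5329 = 447
b = 2 × 76 × 73 = 11096
c = 76² + 73² = 5776 + 5329 = 11105
Verification: 447² + 11096² = 199809 + 123121216 = 123321025 = 11105² ✓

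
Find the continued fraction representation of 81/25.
[3; 4, 6]

Euclidean algorithm steps:
81 = 3 × 25 + 6
25 = 4 × 6 + 1
6 = 6 × 1 + 0
Continued fraction: [3; 4, 6]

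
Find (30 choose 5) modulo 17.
12

Using Lucas' theorem:
Write n=30 and k=5 in base 17:
n in base 17: [1, 13]
k in base 17: [0, 5]
C(30,5) mod 17 = ∏ C(n_i, k_i) mod 17
Digit binomials (mod 17): C(1,0) = 1; C(13,5) = 1287 ≡ 12
Product: 1 × 12 = 12 ≡ 12 (mod 17)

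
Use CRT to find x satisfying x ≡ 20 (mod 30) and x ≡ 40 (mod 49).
530

Using Chinese Remainder Theorem:
M = 30 × 49 = 1470
M1 = 49, M2 = 30
y1 = 49^(-1) mod 30 = 19
y2 = 30^(-1) mod 49 = 18
x = (20×49×19 + 40×30×18) mod 1470 = 530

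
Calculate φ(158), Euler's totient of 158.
78

158 = 2 × 79
φ(n) = n × ∏(1 - 1/p) for each prime p dividing n
φ(158) = 158 × (1 - 1/2) × (1 - 1/79) = 78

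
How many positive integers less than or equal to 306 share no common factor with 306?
96

306 = 2 × 3^2 × 17
φ(n) = n × ∏(1 - 1/p) for each prime p dividing n
φ(306) = 306 × (1 - 1/2) × (1 - 1/3) × (1 - 1/17) = 96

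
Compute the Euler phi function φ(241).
240

241 = 241
φ(n) = n × ∏(1 - 1/p) for each prime p dividing n
φ(241) = 241 × (1 - 1/241) = 240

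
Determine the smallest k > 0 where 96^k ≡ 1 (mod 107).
106

107 is prime, so ord(96) divides φ(107) = 106.
Divisors of 106: 1, 2, 53, 106.
Repeated squaring: 96^1 ≡ 96, 96^2 ≡ 14, 96^4 ≡ 89, 96^8 ≡ 3, 96^16 ≡ 9, 96^32 ≡ 81, 96^64 ≡ 34 (mod 107).
Test 96^d mod 107 for each divisor d in increasing order:
96^1 ≡ 96
96^2 ≡ 14
96^53 = 96^32·96^16·96^4·96^1 ≡ 106
96^106 = 96^64·96^32·96^8·96^2 ≡ 1  ← first divisor giving 1
The order is 106.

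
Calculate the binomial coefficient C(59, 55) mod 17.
2

Using Lucas' theorem:
Write n=59 and k=55 in base 17:
n in base 17: [3, 8]
k in base 17: [3, 4]
C(59,55) mod 17 = ∏ C(n_i, k_i) mod 17
Digit binomials (mod 17): C(3,3) = 1; C(8,4) = 70 ≡ 2
Product: 1 × 2 = 2 ≡ 2 (mod 17)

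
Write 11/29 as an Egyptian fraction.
1/3 + 1/22 + 1/1914

Greedy algorithm:
11/29: ceiling(29/11) = 3, use 1/3
4/87: ceiling(87/4) = 22, use 1/22
1/1914: ceiling(1914/1) = 1914, use 1/1914
Result: 11/29 = 1/3 + 1/22 + 1/1914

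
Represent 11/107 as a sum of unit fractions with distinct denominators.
1/10 + 1/357 + 1/381990

Greedy algorithm:
11/107: ceiling(107/11) = 10, use 1/10
3/1070: ceiling(1070/3) = 357, use 1/357
1/381990: ceiling(381990/1) = 381990, use 1/381990
Result: 11/107 = 1/10 + 1/357 + 1/381990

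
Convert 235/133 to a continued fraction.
[1; 1, 3, 3, 2, 4]

Euclidean algorithm steps:
235 = 1 × 133 + 102
133 = 1 × 102 + 31
102 = 3 × 31 + 9
31 = 3 × 9 + 4
9 = 2 × 4 + 1
4 = 4 × 1 + 0
Continued fraction: [1; 1, 3, 3, 2, 4]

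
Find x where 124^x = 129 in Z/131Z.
86

Baby-step giant-step with step n = ⌈√131⌉ = 12.
Baby steps 124^j mod 131 (j:value) for j=0..11: 0:1, 1:124, 2:49, 3:50, 4:43, 5:92, 6:11, 7:54, 8:15, 9:26, 10:80, 11:95.
Giant-step multiplier: 124^(-12) ≡ 124^(130-12) = 124^118 ≡ 13 (mod 131).
Giant steps γ_i = 129·13^i mod 131: γ_0=129, γ_1=105, γ_2=55, γ_3=60, γ_4=125, γ_5=53, γ_6=34, γ_7=49 (in table at j=2).
x = i·n + j = 7·12 + 2 = 86.
Check: 124^86 ≡ 129 (mod 131).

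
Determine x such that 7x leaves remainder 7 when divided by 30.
x ≡ 1 (mod 30)

gcd(7, 30) = 1, which divides 7, so solutions exist.
Find 7^(-1) mod 30 by the extended Euclidean algorithm:
30 = 4 × 7 + 2  ⟹  2 = (1)·30 + (-4)·7
7 = 3 × 2 + 1  ⟹  1 = (-3)·30 + (13)·7
So (13)·7 ≡ 1 (mod 30), i.e. 7^(-1) ≡ 13 (mod 30).
x ≡ 13 × 7 = 91 ≡ 1 (mod 30).
Check: 7 × 1 = 7 ≡ 7 (mod 30).
Unique solution: x ≡ 1 (mod 30)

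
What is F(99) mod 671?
210

Matrix identity: Q^n = [[F_(n+1), F_n], [F_n, F_(n-1)]] with Q = [[1,1],[1,0]].
n = 99 = 1100011₂. Square-and-multiply, entries mod 671:
Q^1 = [[1,1],[1,0]]
Q^3 = (Q^1)²·Q = [[3,2],[2,1]]
Q^6 = (Q^3)² = [[13,8],[8,5]]
Q^12 = (Q^6)² = [[233,144],[144,89]]
Q^24 = (Q^12)² = [[544,69],[69,475]]
Q^49 = (Q^24)²·Q = [[616,89],[89,527]]
Q^99 = (Q^49)²·Q = [[616,210],[210,406]]
F_99 mod 671 = Q^99[0][1] = 210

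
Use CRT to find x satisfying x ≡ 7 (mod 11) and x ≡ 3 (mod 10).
73

Using Chinese Remainder Theorem:
M = 11 × 10 = 110
M1 = 10, M2 = 11
y1 = 10^(-1) mod 11 = 10
y2 = 11^(-1) mod 10 = 1
x = (7×10×10 + 3×11×1) mod 110 = 73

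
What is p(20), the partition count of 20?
627

p(n) counts ways to write n as a sum of positive integers (order ignored).
Euler's pentagonal recurrence: p(k) = p(k-1) + p(k-2) - p(k-5) - p(k-7) + p(k-12) + p(k-15) - ... (offsets j(3j∓1)/2, signs ++--, p(0)=1, p(<0)=0).
DP table for k = 0..19: p(0)=1, p(1)=1, p(2)=2, p(3)=3, p(4)=5, p(5)=7, p(6)=11, p(7)=15, p(8)=22, p(9)=30, p(10)=42, p(11)=56, p(12)=77, p(13)=101, p(14)=135, p(15)=176, p(16)=231, p(17)=297, p(18)=385, p(19)=490.
Final step: p(20) = p(19) + p(18) - p(15) - p(13) + p(8) + p(5)
= 490 + 385 - 176 - 101 + 22 + 7
= 627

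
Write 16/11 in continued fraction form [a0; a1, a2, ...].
[1; 2, 5]

Euclidean algorithm steps:
16 = 1 × 11 + 5
11 = 2 × 5 + 1
5 = 5 × 1 + 0
Continued fraction: [1; 2, 5]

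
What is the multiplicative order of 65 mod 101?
10

101 is prime, so ord(65) divides φ(101) = 100.
Divisors of 100: 1, 2, 4, 5, 10, 20, 25, 50, 100.
Repeated squaring: 65^1 ≡ 65, 65^2 ≡ 84, 65^4 ≡ 87, 65^8 ≡ 95, 65^16 ≡ 36, 65^32 ≡ 84, 65^64 ≡ 87 (mod 101).
Test 65^d mod 101 for each divisor d in increasing order:
65^1 ≡ 65
65^2 ≡ 84
65^4 ≡ 87
65^5 = 65^4·65^1 ≡ 100
65^10 = 65^8·65^2 ≡ 1  ← first divisor giving 1
The order is 10.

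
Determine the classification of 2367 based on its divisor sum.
deficient

Proper divisors of 2367: sum = 1 + 3 + 9 + 263 + 789 = 1065
Since 1065 < 2367, 2367 is deficient.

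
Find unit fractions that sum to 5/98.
1/20 + 1/980

Greedy algorithm:
5/98: ceiling(98/5) = 20, use 1/20
1/980: ceiling(980/1) = 980, use 1/980
Result: 5/98 = 1/20 + 1/980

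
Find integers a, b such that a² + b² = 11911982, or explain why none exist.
Not possible

Factorization: 11911982 = 2 × 29 × 59^3
By Fermat: n is sum of two squares iff every prime p ≡ 3 (mod 4) appears to even power.
Prime(s) ≡ 3 (mod 4) with odd exponent: [(59, 3)]
Therefore 11911982 cannot be expressed as a² + b².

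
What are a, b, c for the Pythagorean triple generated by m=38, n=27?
(715, 2052, 2173)

Euclid's formula: a = m² - n², b = 2mn, c = m² + n²
m = 38, n = 27
a = 38² - 27² = 1444 - 729 = 715
b = 2 × 38 × 27 = 2052
c = 38² + 27² = 1444 + 729 = 2173
Verification: 715² + 2052² = 511225 + 4210704 = 4721929 = 2173² ✓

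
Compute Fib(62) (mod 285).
116

Matrix identity: Q^n = [[F_(n+1), F_n], [F_n, F_(n-1)]] with Q = [[1,1],[1,0]].
n = 62 = 111110₂. Square-and-multiply, entries mod 285:
Q^1 = [[1,1],[1,0]]
Q^3 = (Q^1)²·Q = [[3,2],[2,1]]
Q^7 = (Q^3)²·Q = [[21,13],[13,8]]
Q^15 = (Q^7)²·Q = [[132,40],[40,92]]
Q^31 = (Q^15)²·Q = [[54,214],[214,125]]
Q^62 = (Q^31)² = [[262,116],[116,146]]
F_62 mod 285 = Q^62[0][1] = 116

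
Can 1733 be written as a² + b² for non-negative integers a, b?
17² + 38² (a=17, b=38)

Factorization: 1733 = 1733
By Fermat: n is sum of two squares iff every prime p ≡ 3 (mod 4) appears to even power.
All primes ≡ 3 (mod 4) appear to even power.
Search a = 0, 1, 2, … for 1733 - a² a perfect square: first hit at a = 17: 1733 - 289 = 1444 = 38².
1733 = 17² + 38² = 289 + 1444 ✓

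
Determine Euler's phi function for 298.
148

298 = 2 × 149
φ(n) = n × ∏(1 - 1/p) for each prime p dividing n
φ(298) = 298 × (1 - 1/2) × (1 - 1/149) = 148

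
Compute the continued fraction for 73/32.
[2; 3, 1, 1, 4]

Euclidean algorithm steps:
73 = 2 × 32 + 9
32 = 3 × 9 + 5
9 = 1 × 5 + 4
5 = 1 × 4 + 1
4 = 4 × 1 + 0
Continued fraction: [2; 3, 1, 1, 4]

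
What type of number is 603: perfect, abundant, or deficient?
deficient

Proper divisors of 603: sum = 1 + 3 + 9 + 67 + 201 = 281
Since 281 < 603, 603 is deficient.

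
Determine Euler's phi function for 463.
462

463 = 463
φ(n) = n × ∏(1 - 1/p) for each prime p dividing n
φ(463) = 463 × (1 - 1/463) = 462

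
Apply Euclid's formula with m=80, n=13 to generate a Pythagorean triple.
(6231, 2080, 6569)

Euclid's formula: a = m² - n², b = 2mn, c = m² + n²
m = 80, n = 13
a = 80² - 13² = 6400 - 169 = 6231
b = 2 × 80 × 13 = 2080
c = 80² + 13² = 6400 + 169 = 6569
Verification: 6231² + 2080² = 38825361 + 4326400 = 43151761 = 6569² ✓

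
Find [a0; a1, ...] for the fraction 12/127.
[0; 10, 1, 1, 2, 2]

Euclidean algorithm steps:
12 = 0 × 127 + 12
127 = 10 × 12 + 7
12 = 1 × 7 + 5
7 = 1 × 5 + 2
5 = 2 × 2 + 1
2 = 2 × 1 + 0
Continued fraction: [0; 10, 1, 1, 2, 2]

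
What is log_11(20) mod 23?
3

Baby-step giant-step with step n = ⌈√23⌉ = 5.
Baby steps 11^j mod 23 (j:value) for j=0..4: 0:1, 1:11, 2:6, 3:20, 4:13.
h = 20 is already in the table at j=3, so x = 3.
Check: 11^3 ≡ 20 (mod 23).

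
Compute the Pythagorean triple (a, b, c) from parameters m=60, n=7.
(3551, 840, 3649)

Euclid's formula: a = m² - n², b = 2mn, c = m² + n²
m = 60, n = 7
a = 60² - 7² = 3600 - 49 = 3551
b = 2 × 60 × 7 = 840
c = 60² + 7² = 3600 + 49 = 3649
Verification: 3551² + 840² = 12609601 + 705600 = 13315201 = 3649² ✓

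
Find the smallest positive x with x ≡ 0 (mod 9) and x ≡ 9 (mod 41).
9

Using Chinese Remainder Theorem:
M = 9 × 41 = 369
M1 = 41, M2 = 9
y1 = 41^(-1) mod 9 = 2
y2 = 9^(-1) mod 41 = 32
x = (0×41×2 + 9×9×32) mod 369 = 9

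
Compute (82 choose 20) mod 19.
5

Using Lucas' theorem:
Write n=82 and k=20 in base 19:
n in base 19: [4, 6]
k in base 19: [1, 1]
C(82,20) mod 19 = ∏ C(n_i, k_i) mod 19
Digit binomials (mod 19): C(4,1) = 4; C(6,1) = 6
Product: 4 × 6 = 24 ≡ 5 (mod 19)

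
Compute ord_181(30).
60

181 is prime, so ord(30) divides φ(181) = 180.
Divisors of 180: 1, 2, 3, 4, 5, 6, 9, 10, 12, 15, 18, 20, 30, 36, 45, 60, 90, 180.
Repeated squaring: 30^1 ≡ 30, 30^2 ≡ 176, 30^4 ≡ 25, 30^8 ≡ 82, 30^16 ≡ 27, 30^32 ≡ 5, 30^64 ≡ 25, 30^128 ≡ 82 (mod 181).
Test 30^d mod 181 for each divisor d in increasing order:
30^1 ≡ 30
30^2 ≡ 176
30^3 = 30^2·30^1 ≡ 31
30^4 ≡ 25
30^5 = 30^4·30^1 ≡ 26
30^6 = 30^4·30^2 ≡ 56
30^9 = 30^8·30^1 ≡ 107
30^10 = 30^8·30^2 ≡ 133
30^12 = 30^8·30^4 ≡ 59
30^15 = 30^8·30^4·30^2·30^1 ≡ 19
30^18 = 30^16·30^2 ≡ 46
30^20 = 30^16·30^4 ≡ 132
30^30 = 30^16·30^8·30^4·30^2 ≡ 180
30^36 = 30^32·30^4 ≡ 125
30^45 = 30^32·30^8·30^4·30^1 ≡ 162
30^60 = 30^32·30^16·30^8·30^4 ≡ 1  ← first divisor giving 1
The order is 60.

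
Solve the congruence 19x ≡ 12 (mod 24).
x ≡ 12 (mod 24)

gcd(19, 24) = 1, which divides 12, so solutions exist.
Find 19^(-1) mod 24 by the extended Euclidean algorithm:
24 = 1 × 19 + 5  ⟹  5 = (1)·24 + (-1)·19
19 = 3 × 5 + 4  ⟹  4 = (-3)·24 + (4)·19
5 = 1 × 4 + 1  ⟹  1 = (4)·24 + (-5)·19
So (-5)·19 ≡ 1 (mod 24), i.e. 19^(-1) ≡ -5 ≡ 19 (mod 24).
x ≡ 19 × 12 = 228 ≡ 12 (mod 24).
Check: 19 × 12 = 228 ≡ 12 (mod 24).
Unique solution: x ≡ 12 (mod 24)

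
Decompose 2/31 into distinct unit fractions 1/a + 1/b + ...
1/16 + 1/496

Greedy algorithm:
2/31: ceiling(31/2) = 16, use 1/16
1/496: ceiling(496/1) = 496, use 1/496
Result: 2/31 = 1/16 + 1/496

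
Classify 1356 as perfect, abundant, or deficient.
abundant

Proper divisors of 1356: sum = 1 + 2 + 3 + 4 + 6 + 12 + 113 + 226 + 339 + 452 + 678 = 1836
Since 1836 > 1356, 1356 is abundant.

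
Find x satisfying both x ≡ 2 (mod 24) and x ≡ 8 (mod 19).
122

Using Chinese Remainder Theorem:
M = 24 × 19 = 456
M1 = 19, M2 = 24
y1 = 19^(-1) mod 24 = 19
y2 = 24^(-1) mod 19 = 4
x = (2×19×19 + 8×24×4) mod 456 = 122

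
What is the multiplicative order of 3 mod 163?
162

163 is prime, so ord(3) divides φ(163) = 162.
Divisors of 162: 1, 2, 3, 6, 9, 18, 27, 54, 81, 162.
Repeated squaring: 3^1 ≡ 3, 3^2 ≡ 9, 3^4 ≡ 81, 3^8 ≡ 41, 3^16 ≡ 51, 3^32 ≡ 156, 3^64 ≡ 49, 3^128 ≡ 119 (mod 163).
Test 3^d mod 163 for each divisor d in increasing order:
3^1 ≡ 3
3^2 ≡ 9
3^3 = 3^2·3^1 ≡ 27
3^6 = 3^4·3^2 ≡ 77
3^9 = 3^8·3^1 ≡ 123
3^18 = 3^16·3^2 ≡ 133
3^27 = 3^16·3^8·3^2·3^1 ≡ 59
3^54 = 3^32·3^16·3^4·3^2 ≡ 58
3^81 = 3^64·3^16·3^1 ≡ 162
3^162 = 3^128·3^32·3^2 ≡ 1  ← first divisor giving 1
The order is 162.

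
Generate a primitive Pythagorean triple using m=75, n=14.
(5429, 2100, 5821)

Euclid's formula: a = m² - n², b = 2mn, c = m² + n²
m = 75, n = 14
a = 75² - 14² = 5625 - 196 = 5429
b = 2 × 75 × 14 = 2100
c = 75² + 14² = 5625 + 196 = 5821
Verification: 5429² + 2100² = 29474041 + 4410000 = 33884041 = 5821² ✓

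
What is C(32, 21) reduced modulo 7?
4

Using Lucas' theorem:
Write n=32 and k=21 in base 7:
n in base 7: [4, 4]
k in base 7: [3, 0]
C(32,21) mod 7 = ∏ C(n_i, k_i) mod 7
Digit binomials (mod 7): C(4,3) = 4; C(4,0) = 1
Product: 4 × 1 = 4 ≡ 4 (mod 7)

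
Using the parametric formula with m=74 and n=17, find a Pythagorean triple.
(5187, 2516, 5765)

Euclid's formula: a = m² - n², b = 2mn, c = m² + n²
m = 74, n = 17
a = 74² - 17² = 5476 - 289 = 5187
b = 2 × 74 × 17 = 2516
c = 74² + 17² = 5476 + 289 = 5765
Verification: 5187² + 2516² = 26904969 + 6330256 = 33235225 = 5765² ✓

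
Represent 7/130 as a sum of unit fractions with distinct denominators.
1/19 + 1/824 + 1/1017640

Greedy algorithm:
7/130: ceiling(130/7) = 19, use 1/19
3/2470: ceiling(2470/3) = 824, use 1/824
1/1017640: ceiling(1017640/1) = 1017640, use 1/1017640
Result: 7/130 = 1/19 + 1/824 + 1/1017640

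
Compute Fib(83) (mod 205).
2

Matrix identity: Q^n = [[F_(n+1), F_n], [F_n, F_(n-1)]] with Q = [[1,1],[1,0]].
n = 83 = 1010011₂. Square-and-multiply, entries mod 205:
Q^1 = [[1,1],[1,0]]
Q^2 = (Q^1)² = [[2,1],[1,1]]
Q^5 = (Q^2)²·Q = [[8,5],[5,3]]
Q^10 = (Q^5)² = [[89,55],[55,34]]
Q^20 = (Q^10)² = [[81,0],[0,81]]
Q^41 = (Q^20)²·Q = [[1,1],[1,0]]
Q^83 = (Q^41)²·Q = [[3,2],[2,1]]
F_83 mod 205 = Q^83[0][1] = 2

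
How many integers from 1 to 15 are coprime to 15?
8

15 = 3 × 5
φ(n) = n × ∏(1 - 1/p) for each prime p dividing n
φ(15) = 15 × (1 - 1/3) × (1 - 1/5) = 8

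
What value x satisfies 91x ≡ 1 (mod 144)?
19

gcd(91, 144) = 1, so the inverse exists.
Extended Euclidean algorithm on (144, 91):
144 = 1 × 91 + 53  ⟹  53 = (1)·144 + (-1)·91
91 = 1 × 53 + 38  ⟹  38 = (-1)·144 + (2)·91
53 = 1 × 38 + 15  ⟹  15 = (2)·144 + (-3)·91
38 = 2 × 15 + 8  ⟹  8 = (-5)·144 + (8)·91
15 = 1 × 8 + 7  ⟹  7 = (7)·144 + (-11)·91
8 = 1 × 7 + 1  ⟹  1 = (-12)·144 + (19)·91
So (19)·91 ≡ 1 (mod 144), i.e. 91^(-1) ≡ 19 (mod 144).
Check: 91 × 19 = 1729 ≡ 1 (mod 144)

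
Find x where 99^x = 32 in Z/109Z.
87

Baby-step giant-step with step n = ⌈√109⌉ = 11.
Baby steps 99^j mod 109 (j:value) for j=0..10: 0:1, 1:99, 2:100, 3:90, 4:81, 5:62, 6:34, 7:96, 8:21, 9:8, 10:29.
Giant-step multiplier: 99^(-11) ≡ 99^(108-11) = 99^97 ≡ 56 (mod 109).
Giant steps γ_i = 32·56^i mod 109: γ_0=32, γ_1=48, γ_2=72, γ_3=108, γ_4=53, γ_5=25, γ_6=92, γ_7=29 (in table at j=10).
x = i·n + j = 7·11 + 10 = 87.
Check: 99^87 ≡ 32 (mod 109).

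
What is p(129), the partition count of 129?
4835271870

p(n) counts ways to write n as a sum of positive integers (order ignored).
Euler's pentagonal recurrence: p(k) = p(k-1) + p(k-2) - p(k-5) - p(k-7) + p(k-12) + p(k-15) - ... (offsets j(3j∓1)/2, signs ++--, p(0)=1, p(<0)=0).
DP table for k = 0..128: p(0)=1, p(1)=1, p(2)=2, p(3)=3, p(4)=5, p(5)=7, p(6)=11, p(7)=15, p(8)=22, p(9)=30, p(10)=42, p(11)=56, p(12)=77, p(13)=101, p(14)=135, p(15)=176, p(16)=231, p(17)=297, p(18)=385, p(19)=490, p(20)=627, p(21)=792, p(22)=1002, p(23)=1255, p(24)=1575, p(25)=1958, p(26)=2436, p(27)=3010, p(28)=3718, p(29)=4565, p(30)=5604, p(31)=6842, p(32)=8349, p(33)=10143, p(34)=12310, p(35)=14883, p(36)=17977, p(37)=21637, p(38)=26015, p(39)=31185, p(40)=37338, p(41)=44583, p(42)=53174, p(43)=63261, p(44)=75175, p(45)=89134, p(46)=105558, p(47)=124754, p(48)=147273, p(49)=173525, p(50)=204226, p(51)=239943, p(52)=281589, p(53)=329931, p(54)=386155, p(55)=451276, p(56)=526823, p(57)=614154, p(58)=715220, p(59)=831820, p(60)=966467, p(61)=1121505, p(62)=1300156, p(63)=1505499, p(64)=1741630, p(65)=2012558, p(66)=2323520, p(67)=2679689, p(68)=3087735, p(69)=3554345, p(70)=4087968, p(71)=4697205, p(72)=5392783, p(73)=6185689, p(74)=7089500, p(75)=8118264, p(76)=9289091, p(77)=10619863, p(78)=12132164, p(79)=13848650, p(80)=15796476, p(81)=18004327, p(82)=20506255, p(83)=23338469, p(84)=26543660, p(85)=30167357, p(86)=34262962, p(87)=38887673, p(88)=44108109, p(89)=49995925, p(90)=56634173, p(91)=64112359, p(92)=72533807, p(93)=82010177, p(94)=92669720, p(95)=104651419, p(96)=118114304, p(97)=133230930, p(98)=150198136, p(99)=169229875, p(100)=190569292, p(101)=214481126, p(102)=241265379, p(103)=271248950, p(104)=304801365, p(105)=342325709, p(106)=384276336, p(107)=431149389, p(108)=483502844, p(109)=541946240, p(110)=607163746, p(111)=679903203, p(112)=761002156, p(113)=851376628, p(114)=952050665, p(115)=1064144451, p(116)=1188908248, p(117)=1327710076, p(118)=1482074143, p(119)=1653668665, p(120)=1844349560, p(121)=2056148051, p(122)=2291320912, p(123)=2552338241, p(124)=2841940500, p(125)=3163127352, p(126)=3519222692, p(127)=3913864295, p(128)=4351078600.
Final step: p(129) = p(128) + p(127) - p(124) - p(122) + p(117) + p(114) - p(107) - p(103) + p(94) + p(89) - p(78) - p(72) + p(59) + p(52) - p(37) - p(29) + p(12) + p(3)
= 4351078600 + 3913864295 - 2841940500 - 2291320912 + 1327710076 + 952050665 - 431149389 - 271248950 + 92669720 + 49995925 - 12132164 - 5392783 + 831820 + 281589 - 21637 - 4565 + 77 + 3
= 4835271870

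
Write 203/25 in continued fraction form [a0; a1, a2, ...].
[8; 8, 3]

Euclidean algorithm steps:
203 = 8 × 25 + 3
25 = 8 × 3 + 1
3 = 3 × 1 + 0
Continued fraction: [8; 8, 3]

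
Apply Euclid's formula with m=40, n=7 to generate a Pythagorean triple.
(1551, 560, 1649)

Euclid's formula: a = m² - n², b = 2mn, c = m² + n²
m = 40, n = 7
a = 40² - 7² = 1600 - 49 = 1551
b = 2 × 40 × 7 = 560
c = 40² + 7² = 1600 + 49 = 1649
Verification: 1551² + 560² = 2405601 + 313600 = 2719201 = 1649² ✓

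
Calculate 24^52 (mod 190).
16

Repeated squaring. Binary of 52 = 110100.
24^1 ≡ 24 (mod 190); 24^2 ≡ 6 (mod 190); 24^4 ≡ 36 (mod 190); 24^8 ≡ 156 (mod 190); 24^16 ≡ 16 (mod 190); 24^32 ≡ 66 (mod 190)
24^52 = 24^4 × 24^16 × 24^32 ≡ 16 (mod 190)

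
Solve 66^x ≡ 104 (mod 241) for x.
221

Baby-step giant-step with step n = ⌈√241⌉ = 16.
Baby steps 66^j mod 241 (j:value) for j=0..15: 0:1, 1:66, 2:18, 3:224, 4:83, 5:176, 6:48, 7:35, 8:141, 9:148, 10:128, 11:13, 12:135, 13:234, 14:20, 15:115.
Giant-step multiplier: 66^(-16) ≡ 66^(240-16) = 66^224 ≡ 160 (mod 241).
Giant steps γ_i = 104·160^i mod 241: γ_0=104, γ_1=11, γ_2=73, γ_3=112, γ_4=86, γ_5=23, γ_6=65, γ_7=37, γ_8=136, γ_9=70, γ_10=114, γ_11=165, γ_12=131, γ_13=234 (in table at j=13).
x = i·n + j = 13·16 + 13 = 221.
Check: 66^221 ≡ 104 (mod 241).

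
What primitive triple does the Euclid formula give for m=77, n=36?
(4633, 5544, 7225)

Euclid's formula: a = m² - n², b = 2mn, c = m² + n²
m = 77, n = 36
a = 77² - 36² = 5929 - 1296 = 4633
b = 2 × 77 × 36 = 5544
c = 77² + 36² = 5929 + 1296 = 7225
Verification: 4633² + 5544² = 21464689 + 30735936 = 52200625 = 7225² ✓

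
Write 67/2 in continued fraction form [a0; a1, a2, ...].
[33; 2]

Euclidean algorithm steps:
67 = 33 × 2 + 1
2 = 2 × 1 + 0
Continued fraction: [33; 2]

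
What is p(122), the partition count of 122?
2291320912

p(n) counts ways to write n as a sum of positive integers (order ignored).
Euler's pentagonal recurrence: p(k) = p(k-1) + p(k-2) - p(k-5) - p(k-7) + p(k-12) + p(k-15) - ... (offsets j(3j∓1)/2, signs ++--, p(0)=1, p(<0)=0).
DP table for k = 0..121: p(0)=1, p(1)=1, p(2)=2, p(3)=3, p(4)=5, p(5)=7, p(6)=11, p(7)=15, p(8)=22, p(9)=30, p(10)=42, p(11)=56, p(12)=77, p(13)=101, p(14)=135, p(15)=176, p(16)=231, p(17)=297, p(18)=385, p(19)=490, p(20)=627, p(21)=792, p(22)=1002, p(23)=1255, p(24)=1575, p(25)=1958, p(26)=2436, p(27)=3010, p(28)=3718, p(29)=4565, p(30)=5604, p(31)=6842, p(32)=8349, p(33)=10143, p(34)=12310, p(35)=14883, p(36)=17977, p(37)=21637, p(38)=26015, p(39)=31185, p(40)=37338, p(41)=44583, p(42)=53174, p(43)=63261, p(44)=75175, p(45)=89134, p(46)=105558, p(47)=124754, p(48)=147273, p(49)=173525, p(50)=204226, p(51)=239943, p(52)=281589, p(53)=329931, p(54)=386155, p(55)=451276, p(56)=526823, p(57)=614154, p(58)=715220, p(59)=831820, p(60)=966467, p(61)=1121505, p(62)=1300156, p(63)=1505499, p(64)=1741630, p(65)=2012558, p(66)=2323520, p(67)=2679689, p(68)=3087735, p(69)=3554345, p(70)=4087968, p(71)=4697205, p(72)=5392783, p(73)=6185689, p(74)=7089500, p(75)=8118264, p(76)=9289091, p(77)=10619863, p(78)=12132164, p(79)=13848650, p(80)=15796476, p(81)=18004327, p(82)=20506255, p(83)=23338469, p(84)=26543660, p(85)=30167357, p(86)=34262962, p(87)=38887673, p(88)=44108109, p(89)=49995925, p(90)=56634173, p(91)=64112359, p(92)=72533807, p(93)=82010177, p(94)=92669720, p(95)=104651419, p(96)=118114304, p(97)=133230930, p(98)=150198136, p(99)=169229875, p(100)=190569292, p(101)=214481126, p(102)=241265379, p(103)=271248950, p(104)=304801365, p(105)=342325709, p(106)=384276336, p(107)=431149389, p(108)=483502844, p(109)=541946240, p(110)=607163746, p(111)=679903203, p(112)=761002156, p(113)=851376628, p(114)=952050665, p(115)=1064144451, p(116)=1188908248, p(117)=1327710076, p(118)=1482074143, p(119)=1653668665, p(120)=1844349560, p(121)=2056148051.
Final step: p(122) = p(121) + p(120) - p(117) - p(115) + p(110) + p(107) - p(100) - p(96) + p(87) + p(82) - p(71) - p(65) + p(52) + p(45) - p(30) - p(22) + p(5)
= 2056148051 + 1844349560 - 1327710076 - 1064144451 + 607163746 + 431149389 - 190569292 - 118114304 + 38887673 + 20506255 - 4697205 - 2012558 + 281589 + 89134 - 5604 - 1002 + 7
= 2291320912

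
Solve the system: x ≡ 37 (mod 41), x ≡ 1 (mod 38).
1103

Using Chinese Remainder Theorem:
M = 41 × 38 = 1558
M1 = 38, M2 = 41
y1 = 38^(-1) mod 41 = 27
y2 = 41^(-1) mod 38 = 13
x = (37×38×27 + 1×41×13) mod 1558 = 1103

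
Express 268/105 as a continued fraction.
[2; 1, 1, 4, 3, 1, 2]

Euclidean algorithm steps:
268 = 2 × 105 + 58
105 = 1 × 58 + 47
58 = 1 × 47 + 11
47 = 4 × 11 + 3
11 = 3 × 3 + 2
3 = 1 × 2 + 1
2 = 2 × 1 + 0
Continued fraction: [2; 1, 1, 4, 3, 1, 2]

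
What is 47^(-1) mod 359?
275

gcd(47, 359) = 1, so the inverse exists.
Extended Euclidean algorithm on (359, 47):
359 = 7 × 47 + 30  ⟹  30 = (1)·359 + (-7)·47
47 = 1 × 30 + 17  ⟹  17 = (-1)·359 + (8)·47
30 = 1 × 17 + 13  ⟹  13 = (2)·359 + (-15)·47
17 = 1 × 13 + 4  ⟹  4 = (-3)·359 + (23)·47
13 = 3 × 4 + 1  ⟹  1 = (11)·359 + (-84)·47
So (-84)·47 ≡ 1 (mod 359), i.e. 47^(-1) ≡ -84 ≡ 275 (mod 359).
Check: 47 × 275 = 12925 ≡ 1 (mod 359)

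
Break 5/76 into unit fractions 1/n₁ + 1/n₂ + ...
1/16 + 1/304

Greedy algorithm:
5/76: ceiling(76/5) = 16, use 1/16
1/304: ceiling(304/1) = 304, use 1/304
Result: 5/76 = 1/16 + 1/304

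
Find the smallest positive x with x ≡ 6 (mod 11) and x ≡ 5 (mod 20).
105

Using Chinese Remainder Theorem:
M = 11 × 20 = 220
M1 = 20, M2 = 11
y1 = 20^(-1) mod 11 = 5
y2 = 11^(-1) mod 20 = 11
x = (6×20×5 + 5×11×11) mod 220 = 105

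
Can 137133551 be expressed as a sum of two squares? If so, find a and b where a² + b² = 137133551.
Not possible

Factorization: 137133551 = 61 × 131^3
By Fermat: n is sum of two squares iff every prime p ≡ 3 (mod 4) appears to even power.
Prime(s) ≡ 3 (mod 4) with odd exponent: [(131, 3)]
Therefore 137133551 cannot be expressed as a² + b².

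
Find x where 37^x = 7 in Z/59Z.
52

Baby-step giant-step with step n = ⌈√59⌉ = 8.
Baby steps 37^j mod 59 (j:value) for j=0..7: 0:1, 1:37, 2:12, 3:31, 4:26, 5:18, 6:17, 7:39.
Giant-step multiplier: 37^(-8) ≡ 37^(58-8) = 37^50 ≡ 35 (mod 59).
Giant steps γ_i = 7·35^i mod 59: γ_0=7, γ_1=9, γ_2=20, γ_3=51, γ_4=15, γ_5=53, γ_6=26 (in table at j=4).
x = i·n + j = 6·8 + 4 = 52.
Check: 37^52 ≡ 7 (mod 59).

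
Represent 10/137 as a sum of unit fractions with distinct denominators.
1/14 + 1/640 + 1/613760

Greedy algorithm:
10/137: ceiling(137/10) = 14, use 1/14
3/1918: ceiling(1918/3) = 640, use 1/640
1/613760: ceiling(613760/1) = 613760, use 1/613760
Result: 10/137 = 1/14 + 1/640 + 1/613760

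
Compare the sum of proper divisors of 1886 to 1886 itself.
deficient

Proper divisors of 1886: sum = 1 + 2 + 23 + 41 + 46 + 82 + 943 = 1138
Since 1138 < 1886, 1886 is deficient.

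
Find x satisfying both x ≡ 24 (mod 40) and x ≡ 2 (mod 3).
104

Using Chinese Remainder Theorem:
M = 40 × 3 = 120
M1 = 3, M2 = 40
y1 = 3^(-1) mod 40 = 27
y2 = 40^(-1) mod 3 = 1
x = (24×3×27 + 2×40×1) mod 120 = 104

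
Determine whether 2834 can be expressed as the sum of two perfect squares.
5² + 53² (a=5, b=53)

Factorization: 2834 = 2 × 13 × 109
By Fermat: n is sum of two squares iff every prime p ≡ 3 (mod 4) appears to even power.
All primes ≡ 3 (mod 4) appear to even power.
Search a = 0, 1, 2, … for 2834 - a² a perfect square: first hit at a = 5: 2834 - 25 = 2809 = 53².
2834 = 5² + 53² = 25 + 2809 ✓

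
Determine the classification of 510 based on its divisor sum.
abundant

Proper divisors of 510: sum = 1 + 2 + 3 + 5 + 6 + 10 + 15 + 17 + 30 + 34 + 51 + 85 + 102 + 170 + 255 = 786
Since 786 > 510, 510 is abundant.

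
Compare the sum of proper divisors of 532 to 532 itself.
abundant

Proper divisors of 532: sum = 1 + 2 + 4 + 7 + 14 + 19 + 28 + 38 + 76 + 133 + 266 = 588
Since 588 > 532, 532 is abundant.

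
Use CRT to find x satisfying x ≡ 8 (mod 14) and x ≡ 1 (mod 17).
120

Using Chinese Remainder Theorem:
M = 14 × 17 = 238
M1 = 17, M2 = 14
y1 = 17^(-1) mod 14 = 5
y2 = 14^(-1) mod 17 = 11
x = (8×17×5 + 1×14×11) mod 238 = 120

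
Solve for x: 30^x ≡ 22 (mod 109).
100

Baby-step giant-step with step n = ⌈√109⌉ = 11.
Baby steps 30^j mod 109 (j:value) for j=0..10: 0:1, 1:30, 2:28, 3:77, 4:21, 5:85, 6:43, 7:91, 8:5, 9:41, 10:31.
Giant-step multiplier: 30^(-11) ≡ 30^(108-11) = 30^97 ≡ 47 (mod 109).
Giant steps γ_i = 22·47^i mod 109: γ_0=22, γ_1=53, γ_2=93, γ_3=11, γ_4=81, γ_5=101, γ_6=60, γ_7=95, γ_8=105, γ_9=30 (in table at j=1).
x = i·n + j = 9·11 + 1 = 100.
Check: 30^100 ≡ 22 (mod 109).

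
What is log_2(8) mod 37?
3

Baby-step giant-step with step n = ⌈√37⌉ = 7.
Baby steps 2^j mod 37 (j:value) for j=0..6: 0:1, 1:2, 2:4, 3:8, 4:16, 5:32, 6:27.
h = 8 is already in the table at j=3, so x = 3.
Check: 2^3 ≡ 8 (mod 37).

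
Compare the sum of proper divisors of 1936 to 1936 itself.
abundant

Proper divisors of 1936: sum = 1 + 2 + 4 + 8 + 11 + 16 + 22 + 44 + 88 + 121 + 176 + 242 + 484 + 968 = 2187
Since 2187 > 1936, 1936 is abundant.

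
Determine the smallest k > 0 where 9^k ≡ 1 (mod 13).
3

13 is prime, so ord(9) divides φ(13) = 12.
Divisors of 12: 1, 2, 3, 4, 6, 12.
Repeated squaring: 9^1 ≡ 9, 9^2 ≡ 3, 9^4 ≡ 9, 9^8 ≡ 3 (mod 13).
Test 9^d mod 13 for each divisor d in increasing order:
9^1 ≡ 9
9^2 ≡ 3
9^3 = 9^2·9^1 ≡ 1  ← first divisor giving 1
The order is 3.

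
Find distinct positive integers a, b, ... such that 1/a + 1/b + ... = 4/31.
1/8 + 1/248

Greedy algorithm:
4/31: ceiling(31/4) = 8, use 1/8
1/248: ceiling(248/1) = 248, use 1/248
Result: 4/31 = 1/8 + 1/248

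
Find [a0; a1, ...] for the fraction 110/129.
[0; 1, 5, 1, 3, 1, 3]

Euclidean algorithm steps:
110 = 0 × 129 + 110
129 = 1 × 110 + 19
110 = 5 × 19 + 15
19 = 1 × 15 + 4
15 = 3 × 4 + 3
4 = 1 × 3 + 1
3 = 3 × 1 + 0
Continued fraction: [0; 1, 5, 1, 3, 1, 3]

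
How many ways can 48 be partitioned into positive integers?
147273

p(n) counts ways to write n as a sum of positive integers (order ignored).
Euler's pentagonal recurrence: p(k) = p(k-1) + p(k-2) - p(k-5) - p(k-7) + p(k-12) + p(k-15) - ... (offsets j(3j∓1)/2, signs ++--, p(0)=1, p(<0)=0).
DP table for k = 0..47: p(0)=1, p(1)=1, p(2)=2, p(3)=3, p(4)=5, p(5)=7, p(6)=11, p(7)=15, p(8)=22, p(9)=30, p(10)=42, p(11)=56, p(12)=77, p(13)=101, p(14)=135, p(15)=176, p(16)=231, p(17)=297, p(18)=385, p(19)=490, p(20)=627, p(21)=792, p(22)=1002, p(23)=1255, p(24)=1575, p(25)=1958, p(26)=2436, p(27)=3010, p(28)=3718, p(29)=4565, p(30)=5604, p(31)=6842, p(32)=8349, p(33)=10143, p(34)=12310, p(35)=14883, p(36)=17977, p(37)=21637, p(38)=26015, p(39)=31185, p(40)=37338, p(41)=44583, p(42)=53174, p(43)=63261, p(44)=75175, p(45)=89134, p(46)=105558, p(47)=124754.
Final step: p(48) = p(47) + p(46) - p(43) - p(41) + p(36) + p(33) - p(26) - p(22) + p(13) + p(8)
= 124754 + 105558 - 63261 - 44583 + 17977 + 10143 - 2436 - 1002 + 101 + 22
= 147273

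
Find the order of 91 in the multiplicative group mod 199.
99

199 is prime, so ord(91) divides φ(199) = 198.
Divisors of 198: 1, 2, 3, 6, 9, 11, 18, 22, 33, 66, 99, 198.
Repeated squaring: 91^1 ≡ 91, 91^2 ≡ 122, 91^4 ≡ 158, 91^8 ≡ 89, 91^16 ≡ 160, 91^32 ≡ 128, 91^64 ≡ 66, 91^128 ≡ 177 (mod 199).
Test 91^d mod 199 for each divisor d in increasing order:
91^1 ≡ 91
91^2 ≡ 122
91^3 = 91^2·91^1 ≡ 157
91^6 = 91^4·91^2 ≡ 172
91^9 = 91^8·91^1 ≡ 139
91^11 = 91^8·91^2·91^1 ≡ 43
91^18 = 91^16·91^2 ≡ 18
91^22 = 91^16·91^4·91^2 ≡ 58
91^33 = 91^32·91^1 ≡ 106
91^66 = 91^64·91^2 ≡ 92
91^99 = 91^64·91^32·91^2·91^1 ≡ 1  ← first divisor giving 1
The order is 99.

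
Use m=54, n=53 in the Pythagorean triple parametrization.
(107, 5724, 5725)

Euclid's formula: a = m² - n², b = 2mn, c = m² + n²
m = 54, n = 53
a = 54² - 53² = 2916 - 2809 = 107
b = 2 × 54 × 53 = 5724
c = 54² + 53² = 2916 + 2809 = 5725
Verification: 107² + 5724² = 11449 + 32764176 = 32775625 = 5725² ✓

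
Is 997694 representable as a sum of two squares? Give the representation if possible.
Not possible

Factorization: 997694 = 2 × 23^3 × 41
By Fermat: n is sum of two squares iff every prime p ≡ 3 (mod 4) appears to even power.
Prime(s) ≡ 3 (mod 4) with odd exponent: [(23, 3)]
Therefore 997694 cannot be expressed as a² + b².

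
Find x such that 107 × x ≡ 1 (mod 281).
260

gcd(107, 281) = 1, so the inverse exists.
Extended Euclidean algorithm on (281, 107):
281 = 2 × 107 + 67  ⟹  67 = (1)·281 + (-2)·107
107 = 1 × 67 + 40  ⟹  40 = (-1)·281 + (3)·107
67 = 1 × 40 + 27  ⟹  27 = (2)·281 + (-5)·107
40 = 1 × 27 + 13  ⟹  13 = (-3)·281 + (8)·107
27 = 2 × 13 + 1  ⟹  1 = (8)·281 + (-21)·107
So (-21)·107 ≡ 1 (mod 281), i.e. 107^(-1) ≡ -21 ≡ 260 (mod 281).
Check: 107 × 260 = 27820 ≡ 1 (mod 281)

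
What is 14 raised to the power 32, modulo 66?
64

Repeated squaring. Binary of 32 = 100000.
14^1 ≡ 14 (mod 66); 14^2 ≡ 64 (mod 66); 14^4 ≡ 4 (mod 66); 14^8 ≡ 16 (mod 66); 14^16 ≡ 58 (mod 66); 14^32 ≡ 64 (mod 66)
14^32 = 14^32 ≡ 64 (mod 66)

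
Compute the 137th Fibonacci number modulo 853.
757

Matrix identity: Q^n = [[F_(n+1), F_n], [F_n, F_(n-1)]] with Q = [[1,1],[1,0]].
n = 137 = 10001001₂. Square-and-multiply, entries mod 853:
Q^1 = [[1,1],[1,0]]
Q^2 = (Q^1)² = [[2,1],[1,1]]
Q^4 = (Q^2)² = [[5,3],[3,2]]
Q^8 = (Q^4)² = [[34,21],[21,13]]
Q^17 = (Q^8)²·Q = [[25,744],[744,134]]
Q^34 = (Q^17)² = [[564,582],[582,835]]
Q^68 = (Q^34)² = [[10,456],[456,407]]
Q^137 = (Q^68)²·Q = [[690,757],[757,786]]
F_137 mod 853 = Q^137[0][1] = 757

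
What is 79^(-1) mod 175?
144

gcd(79, 175) = 1, so the inverse exists.
Extended Euclidean algorithm on (175, 79):
175 = 2 × 79 + 17  ⟹  17 = (1)·175 + (-2)·79
79 = 4 × 17 + 11  ⟹  11 = (-4)·175 + (9)·79
17 = 1 × 11 + 6  ⟹  6 = (5)·175 + (-11)·79
11 = 1 × 6 + 5  ⟹  5 = (-9)·175 + (20)·79
6 = 1 × 5 + 1  ⟹  1 = (14)·175 + (-31)·79
So (-31)·79 ≡ 1 (mod 175), i.e. 79^(-1) ≡ -31 ≡ 144 (mod 175).
Check: 79 × 144 = 11376 ≡ 1 (mod 175)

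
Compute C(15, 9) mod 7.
0

Using Lucas' theorem:
Write n=15 and k=9 in base 7:
n in base 7: [2, 1]
k in base 7: [1, 2]
C(15,9) mod 7 = ∏ C(n_i, k_i) mod 7
Digit binomials (mod 7): C(2,1) = 2; C(1,2) = 0 (k_i > n_i)
Product: 2 × 0 = 0 ≡ 0 (mod 7)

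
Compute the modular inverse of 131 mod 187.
10

gcd(131, 187) = 1, so the inverse exists.
Extended Euclidean algorithm on (187, 131):
187 = 1 × 131 + 56  ⟹  56 = (1)·187 + (-1)·131
131 = 2 × 56 + 19  ⟹  19 = (-2)·187 + (3)·131
56 = 2 × 19 + 18  ⟹  18 = (5)·187 + (-7)·131
19 = 1 × 18 + 1  ⟹  1 = (-7)·187 + (10)·131
So (10)·131 ≡ 1 (mod 187), i.e. 131^(-1) ≡ 10 (mod 187).
Check: 131 × 10 = 1310 ≡ 1 (mod 187)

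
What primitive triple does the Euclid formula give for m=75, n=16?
(5369, 2400, 5881)

Euclid's formula: a = m² - n², b = 2mn, c = m² + n²
m = 75, n = 16
a = 75² - 16² = 5625 - 256 = 5369
b = 2 × 75 × 16 = 2400
c = 75² + 16² = 5625 + 256 = 5881
Verification: 5369² + 2400² = 28826161 + 5760000 = 34586161 = 5881² ✓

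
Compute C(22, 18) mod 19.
0

Using Lucas' theorem:
Write n=22 and k=18 in base 19:
n in base 19: [1, 3]
k in base 19: [0, 18]
C(22,18) mod 19 = ∏ C(n_i, k_i) mod 19
Digit binomials (mod 19): C(1,0) = 1; C(3,18) = 0 (k_i > n_i)
Product: 1 × 0 = 0 ≡ 0 (mod 19)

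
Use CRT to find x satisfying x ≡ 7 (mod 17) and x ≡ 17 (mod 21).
143

Using Chinese Remainder Theorem:
M = 17 × 21 = 357
M1 = 21, M2 = 17
y1 = 21^(-1) mod 17 = 13
y2 = 17^(-1) mod 21 = 5
x = (7×21×13 + 17×17×5) mod 357 = 143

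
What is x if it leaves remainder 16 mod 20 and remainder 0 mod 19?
76

Using Chinese Remainder Theorem:
M = 20 × 19 = 380
M1 = 19, M2 = 20
y1 = 19^(-1) mod 20 = 19
y2 = 20^(-1) mod 19 = 1
x = (16×19×19 + 0×20×1) mod 380 = 76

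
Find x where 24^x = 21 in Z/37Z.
2

Baby-step giant-step with step n = ⌈√37⌉ = 7.
Baby steps 24^j mod 37 (j:value) for j=0..6: 0:1, 1:24, 2:21, 3:23, 4:34, 5:2, 6:11.
h = 21 is already in the table at j=2, so x = 2.
Check: 24^2 ≡ 21 (mod 37).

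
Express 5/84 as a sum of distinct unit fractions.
1/17 + 1/1428

Greedy algorithm:
5/84: ceiling(84/5) = 17, use 1/17
1/1428: ceiling(1428/1) = 1428, use 1/1428
Result: 5/84 = 1/17 + 1/1428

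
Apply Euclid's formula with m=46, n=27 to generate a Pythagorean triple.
(1387, 2484, 2845)

Euclid's formula: a = m² - n², b = 2mn, c = m² + n²
m = 46, n = 27
a = 46² - 27² = 2116 - 729 = 1387
b = 2 × 46 × 27 = 2484
c = 46² + 27² = 2116 + 729 = 2845
Verification: 1387² + 2484² = 1923769 + 6170256 = 8094025 = 2845² ✓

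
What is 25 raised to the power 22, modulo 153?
106

Repeated squaring. Binary of 22 = 10110.
25^1 ≡ 25 (mod 153); 25^2 ≡ 13 (mod 153); 25^4 ≡ 16 (mod 153); 25^8 ≡ 103 (mod 153); 25^16 ≡ 52 (mod 153)
25^22 = 25^2 × 25^4 × 25^16 ≡ 106 (mod 153)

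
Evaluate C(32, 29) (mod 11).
10

Using Lucas' theorem:
Write n=32 and k=29 in base 11:
n in base 11: [2, 10]
k in base 11: [2, 7]
C(32,29) mod 11 = ∏ C(n_i, k_i) mod 11
Digit binomials (mod 11): C(2,2) = 1; C(10,7) = 120 ≡ 10
Product: 1 × 10 = 10 ≡ 10 (mod 11)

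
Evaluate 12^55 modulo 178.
52

Repeated squaring. Binary of 55 = 110111.
12^1 ≡ 12 (mod 178); 12^2 ≡ 144 (mod 178); 12^4 ≡ 88 (mod 178); 12^8 ≡ 90 (mod 178); 12^16 ≡ 90 (mod 178); 12^32 ≡ 90 (mod 178)
12^55 = 12^1 × 12^2 × 12^4 × 12^16 × 12^32 ≡ 52 (mod 178)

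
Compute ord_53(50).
52

53 is prime, so ord(50) divides φ(53) = 52.
Divisors of 52: 1, 2, 4, 13, 26, 52.
Repeated squaring: 50^1 ≡ 50, 50^2 ≡ 9, 50^4 ≡ 28, 50^8 ≡ 42, 50^16 ≡ 15, 50^32 ≡ 13 (mod 53).
Test 50^d mod 53 for each divisor d in increasing order:
50^1 ≡ 50
50^2 ≡ 9
50^4 ≡ 28
50^13 = 50^8·50^4·50^1 ≡ 23
50^26 = 50^16·50^8·50^2 ≡ 52
50^52 = 50^32·50^16·50^4 ≡ 1  ← first divisor giving 1
The order is 52.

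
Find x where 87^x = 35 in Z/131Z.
54

Baby-step giant-step with step n = ⌈√131⌉ = 12.
Baby steps 87^j mod 131 (j:value) for j=0..11: 0:1, 1:87, 2:102, 3:97, 4:55, 5:69, 6:108, 7:95, 8:12, 9:127, 10:45, 11:116.
Giant-step multiplier: 87^(-12) ≡ 87^(130-12) = 87^118 ≡ 105 (mod 131).
Giant steps γ_i = 35·105^i mod 131: γ_0=35, γ_1=7, γ_2=80, γ_3=16, γ_4=108 (in table at j=6).
x = i·n + j = 4·12 + 6 = 54.
Check: 87^54 ≡ 35 (mod 131).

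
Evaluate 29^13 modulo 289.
252

Repeated squaring. Binary of 13 = 1101.
29^1 ≡ 29 (mod 289); 29^2 ≡ 263 (mod 289); 29^4 ≡ 98 (mod 289); 29^8 ≡ 67 (mod 289)
29^13 = 29^1 × 29^4 × 29^8 ≡ 252 (mod 289)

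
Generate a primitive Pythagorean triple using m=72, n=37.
(3815, 5328, 6553)

Euclid's formula: a = m² - n², b = 2mn, c = m² + n²
m = 72, n = 37
a = 72² - 37² = 5184 - 1369 = 3815
b = 2 × 72 × 37 = 5328
c = 72² + 37² = 5184 + 1369 = 6553
Verification: 3815² + 5328² = 14554225 + 28387584 = 42941809 = 6553² ✓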